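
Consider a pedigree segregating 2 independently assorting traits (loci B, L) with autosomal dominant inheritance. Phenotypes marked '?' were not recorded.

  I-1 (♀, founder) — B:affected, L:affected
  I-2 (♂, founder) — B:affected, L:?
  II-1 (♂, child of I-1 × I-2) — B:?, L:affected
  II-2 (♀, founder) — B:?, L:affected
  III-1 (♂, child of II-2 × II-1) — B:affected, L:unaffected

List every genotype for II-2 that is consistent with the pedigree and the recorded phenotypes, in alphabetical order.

B/I-1 aff ·: Bb|BB
B/I-2 aff ·: Bb|BB
B/II-1 ? I-1×I-2: bb|Bb|BB
B/II-2 ? ·: bb|Bb|BB
B/III-1 aff II-2×II-1: Bb|BB
⇒ B over [I-1,I-2,II-1,II-2,III-1]: 33 consistent
L/I-1 aff ·: Ll|LL
L/I-2 ? ·: ll|Ll|LL
L/II-1 aff I-1×I-2: Ll
L/II-2 aff ·: Ll
L/III-1 un II-2×II-1: ll
⇒ L over [I-1,I-2,II-1,II-2,III-1]: 5 consistent

II-2 ∈ {BB Ll, Bb Ll, bb Ll}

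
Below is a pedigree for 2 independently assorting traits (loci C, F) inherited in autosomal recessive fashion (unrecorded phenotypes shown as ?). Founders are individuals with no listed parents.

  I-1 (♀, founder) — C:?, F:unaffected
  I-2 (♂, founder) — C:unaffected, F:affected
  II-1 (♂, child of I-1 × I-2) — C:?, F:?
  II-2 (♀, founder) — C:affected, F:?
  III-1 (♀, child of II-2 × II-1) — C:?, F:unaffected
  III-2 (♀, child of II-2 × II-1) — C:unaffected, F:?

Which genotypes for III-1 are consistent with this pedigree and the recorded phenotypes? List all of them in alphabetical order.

III-1 ∈ {Cc FF, Cc Ff, cc FF, cc Ff}

C/I-1 ? ·: CC|Cc|cc
C/I-2 un ·: CC|Cc
C/II-1 ? I-1×I-2: CC|Cc
C/II-2 aff ·: cc
C/III-1 ? II-2×II-1: Cc|cc
C/III-2 un II-2×II-1: Cc
⇒ C over [I-1,I-2,II-1,II-2,III-1,III-2]: 14 consistent
F/I-1 un ·: FF|Ff
F/I-2 aff ·: ff
F/II-1 ? I-1×I-2: Ff|ff
F/II-2 ? ·: FF|Ff|ff
F/III-1 un II-2×II-1: FF|Ff
F/III-2 ? II-2×II-1: FF|Ff|ff
⇒ F over [I-1,I-2,II-1,II-2,III-1,III-2]: 27 consistent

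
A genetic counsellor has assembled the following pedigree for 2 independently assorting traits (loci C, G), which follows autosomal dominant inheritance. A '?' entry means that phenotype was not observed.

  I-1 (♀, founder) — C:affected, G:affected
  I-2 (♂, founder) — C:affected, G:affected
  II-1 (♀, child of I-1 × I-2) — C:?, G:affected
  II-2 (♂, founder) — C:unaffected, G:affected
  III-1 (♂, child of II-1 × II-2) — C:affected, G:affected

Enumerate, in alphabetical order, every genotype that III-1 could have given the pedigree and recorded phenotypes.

III-1 ∈ {Cc GG, Cc Gg}

C/I-1 aff ·: Cc|CC
C/I-2 aff ·: Cc|CC
C/II-1 ? I-1×I-2: Cc|CC
C/II-2 un ·: cc
C/III-1 aff II-1×II-2: Cc
⇒ C over [I-1,I-2,II-1,II-2,III-1]: 7 consistent
G/I-1 aff ·: Gg|GG
G/I-2 aff ·: Gg|GG
G/II-1 aff I-1×I-2: Gg|GG
G/II-2 aff ·: Gg|GG
G/III-1 aff II-1×II-2: Gg|GG
⇒ G over [I-1,I-2,II-1,II-2,III-1]: 24 consistent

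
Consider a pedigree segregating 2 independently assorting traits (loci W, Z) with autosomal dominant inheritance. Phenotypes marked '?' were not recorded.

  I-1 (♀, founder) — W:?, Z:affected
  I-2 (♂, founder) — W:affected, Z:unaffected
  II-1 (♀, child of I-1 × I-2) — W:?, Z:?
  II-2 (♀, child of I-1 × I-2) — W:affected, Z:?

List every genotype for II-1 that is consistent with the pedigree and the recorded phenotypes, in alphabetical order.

II-1 ∈ {WW Zz, WW zz, Ww Zz, Ww zz, ww Zz, ww zz}

W/I-1 ? ·: ww|Ww|WW
W/I-2 aff ·: Ww|WW
W/II-1 ? I-1×I-2: ww|Ww|WW
W/II-2 aff I-1×I-2: Ww|WW
⇒ W over [I-1,I-2,II-1,II-2]: 18 consistent
Z/I-1 aff ·: Zz|ZZ
Z/I-2 un ·: zz
Z/II-1 ? I-1×I-2: zz|Zz
Z/II-2 ? I-1×I-2: zz|Zz
⇒ Z over [I-1,I-2,II-1,II-2]: 5 consistent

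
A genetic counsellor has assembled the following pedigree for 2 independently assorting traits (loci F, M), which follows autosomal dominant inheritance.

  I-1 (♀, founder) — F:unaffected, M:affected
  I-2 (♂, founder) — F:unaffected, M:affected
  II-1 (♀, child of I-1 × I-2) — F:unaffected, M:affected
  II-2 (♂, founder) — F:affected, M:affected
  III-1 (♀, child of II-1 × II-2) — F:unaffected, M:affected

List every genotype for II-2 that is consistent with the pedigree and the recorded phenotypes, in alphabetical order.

F/I-1 un ·: ff
F/I-2 un ·: ff
F/II-1 un I-1×I-2: ff
F/II-2 aff ·: Ff
F/III-1 un II-1×II-2: ff
⇒ F over [I-1,I-2,II-1,II-2,III-1]: 1 consistent
M/I-1 aff ·: Mm|MM
M/I-2 aff ·: Mm|MM
M/II-1 aff I-1×I-2: Mm|MM
M/II-2 aff ·: Mm|MM
M/III-1 aff II-1×II-2: Mm|MM
⇒ M over [I-1,I-2,II-1,II-2,III-1]: 24 consistent

II-2 ∈ {Ff MM, Ff Mm}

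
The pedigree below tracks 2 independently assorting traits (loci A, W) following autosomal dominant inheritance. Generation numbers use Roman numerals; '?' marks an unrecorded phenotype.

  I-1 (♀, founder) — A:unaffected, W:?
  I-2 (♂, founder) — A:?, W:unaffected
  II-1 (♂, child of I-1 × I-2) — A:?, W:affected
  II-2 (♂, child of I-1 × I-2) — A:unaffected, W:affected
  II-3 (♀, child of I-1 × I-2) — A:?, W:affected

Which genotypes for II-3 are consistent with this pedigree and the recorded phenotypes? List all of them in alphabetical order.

A/I-1 un ·: aa
A/I-2 ? ·: aa|Aa
A/II-1 ? I-1×I-2: aa|Aa
A/II-2 un I-1×I-2: aa
A/II-3 ? I-1×I-2: aa|Aa
⇒ A over [I-1,I-2,II-1,II-2,II-3]: 5 consistent
W/I-1 ? ·: Ww|WW
W/I-2 un ·: ww
W/II-1 aff I-1×I-2: Ww
W/II-2 aff I-1×I-2: Ww
W/II-3 aff I-1×I-2: Ww
⇒ W over [I-1,I-2,II-1,II-2,II-3]: 2 consistent

II-3 ∈ {Aa Ww, aa Ww}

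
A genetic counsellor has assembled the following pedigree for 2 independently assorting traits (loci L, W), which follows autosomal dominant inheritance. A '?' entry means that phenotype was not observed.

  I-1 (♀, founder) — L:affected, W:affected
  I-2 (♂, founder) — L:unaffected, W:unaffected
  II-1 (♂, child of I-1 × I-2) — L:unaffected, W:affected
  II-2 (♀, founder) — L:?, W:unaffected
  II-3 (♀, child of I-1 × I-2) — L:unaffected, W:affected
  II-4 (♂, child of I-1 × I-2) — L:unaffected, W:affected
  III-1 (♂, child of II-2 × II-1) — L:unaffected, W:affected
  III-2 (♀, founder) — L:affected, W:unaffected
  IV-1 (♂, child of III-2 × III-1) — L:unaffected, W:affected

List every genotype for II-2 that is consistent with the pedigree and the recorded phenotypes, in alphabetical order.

L/I-1 aff ·: Ll
L/I-2 un ·: ll
L/II-1 un I-1×I-2: ll
L/II-2 ? ·: ll|Ll
L/II-3 un I-1×I-2: ll
L/II-4 un I-1×I-2: ll
L/III-1 un II-2×II-1: ll
L/III-2 aff ·: Ll
L/IV-1 un III-2×III-1: ll
⇒ L over [I-1,I-2,II-1,II-2,II-3,II-4,III-1,III-2,IV-1]: 2 consistent
W/I-1 aff ·: Ww|WW
W/I-2 un ·: ww
W/II-1 aff I-1×I-2: Ww
W/II-2 un ·: ww
W/II-3 aff I-1×I-2: Ww
W/II-4 aff I-1×I-2: Ww
W/III-1 aff II-2×II-1: Ww
W/III-2 un ·: ww
W/IV-1 aff III-2×III-1: Ww
⇒ W over [I-1,I-2,II-1,II-2,II-3,II-4,III-1,III-2,IV-1]: 2 consistent

II-2 ∈ {Ll ww, ll ww}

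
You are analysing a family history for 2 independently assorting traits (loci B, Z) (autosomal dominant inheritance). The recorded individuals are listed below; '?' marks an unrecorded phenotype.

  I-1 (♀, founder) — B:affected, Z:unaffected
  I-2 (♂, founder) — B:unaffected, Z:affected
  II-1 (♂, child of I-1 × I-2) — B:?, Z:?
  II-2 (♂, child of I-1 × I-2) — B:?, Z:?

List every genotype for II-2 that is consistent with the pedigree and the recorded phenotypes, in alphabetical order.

II-2 ∈ {Bb Zz, Bb zz, bb Zz, bb zz}

B/I-1 aff ·: Bb|BB
B/I-2 un ·: bb
B/II-1 ? I-1×I-2: bb|Bb
B/II-2 ? I-1×I-2: bb|Bb
⇒ B over [I-1,I-2,II-1,II-2]: 5 consistent
Z/I-1 un ·: zz
Z/I-2 aff ·: Zz|ZZ
Z/II-1 ? I-1×I-2: zz|Zz
Z/II-2 ? I-1×I-2: zz|Zz
⇒ Z over [I-1,I-2,II-1,II-2]: 5 consistent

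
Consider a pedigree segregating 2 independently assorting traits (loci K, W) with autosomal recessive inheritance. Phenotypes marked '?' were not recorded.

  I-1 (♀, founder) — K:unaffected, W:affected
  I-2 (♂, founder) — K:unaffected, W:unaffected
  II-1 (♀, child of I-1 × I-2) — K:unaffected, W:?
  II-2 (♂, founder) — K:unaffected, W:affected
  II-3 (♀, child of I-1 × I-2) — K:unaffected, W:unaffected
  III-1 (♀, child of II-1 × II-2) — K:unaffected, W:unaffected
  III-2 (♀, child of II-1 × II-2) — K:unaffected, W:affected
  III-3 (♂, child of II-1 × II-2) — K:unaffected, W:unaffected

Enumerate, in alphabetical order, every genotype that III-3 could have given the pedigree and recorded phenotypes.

K/I-1 un ·: KK|Kk
K/I-2 un ·: KK|Kk
K/II-1 un I-1×I-2: KK|Kk
K/II-2 un ·: KK|Kk
K/II-3 un I-1×I-2: KK|Kk
K/III-1 un II-1×II-2: KK|Kk
K/III-2 un II-1×II-2: KK|Kk
K/III-3 un II-1×II-2: KK|Kk
⇒ K over [I-1,I-2,II-1,II-2,II-3,III-1,III-2,III-3]: 159 consistent
W/I-1 aff ·: ww
W/I-2 un ·: WW|Ww
W/II-1 ? I-1×I-2: Ww
W/II-2 aff ·: ww
W/II-3 un I-1×I-2: Ww
W/III-1 un II-1×II-2: Ww
W/III-2 aff II-1×II-2: ww
W/III-3 un II-1×II-2: Ww
⇒ W over [I-1,I-2,II-1,II-2,II-3,III-1,III-2,III-3]: 2 consistent

III-3 ∈ {KK Ww, Kk Ww}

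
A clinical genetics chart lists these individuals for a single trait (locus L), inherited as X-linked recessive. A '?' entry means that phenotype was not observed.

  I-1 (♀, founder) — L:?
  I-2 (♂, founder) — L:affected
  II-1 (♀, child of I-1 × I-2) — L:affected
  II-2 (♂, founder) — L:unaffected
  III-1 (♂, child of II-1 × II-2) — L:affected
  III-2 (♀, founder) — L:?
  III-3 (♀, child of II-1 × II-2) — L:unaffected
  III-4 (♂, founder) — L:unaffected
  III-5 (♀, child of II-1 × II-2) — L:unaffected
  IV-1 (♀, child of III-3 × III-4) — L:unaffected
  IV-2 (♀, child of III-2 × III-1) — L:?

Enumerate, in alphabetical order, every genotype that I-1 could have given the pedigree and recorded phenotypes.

L/I-1 ? ·: X^LX^l|X^lX^l
L/I-2 aff ·: X^lY
L/II-1 aff I-1×I-2: X^lX^l
L/II-2 un ·: X^LY
L/III-1 aff II-1×II-2: X^lY
L/III-2 ? ·: X^LX^L|X^LX^l|X^lX^l
L/III-3 un II-1×II-2: X^LX^l
L/III-4 un ·: X^LY
L/III-5 un II-1×II-2: X^LX^l
L/IV-1 un III-3×III-4: X^LX^L|X^LX^l
L/IV-2 ? III-2×III-1: X^LX^l|X^lX^l
⇒ L over [I-1,I-2,II-1,II-2,III-1,III-2,III-3,III-4,III-5,IV-1,IV-2]: 16 consistent

I-1 ∈ {X^LX^l, X^lX^l}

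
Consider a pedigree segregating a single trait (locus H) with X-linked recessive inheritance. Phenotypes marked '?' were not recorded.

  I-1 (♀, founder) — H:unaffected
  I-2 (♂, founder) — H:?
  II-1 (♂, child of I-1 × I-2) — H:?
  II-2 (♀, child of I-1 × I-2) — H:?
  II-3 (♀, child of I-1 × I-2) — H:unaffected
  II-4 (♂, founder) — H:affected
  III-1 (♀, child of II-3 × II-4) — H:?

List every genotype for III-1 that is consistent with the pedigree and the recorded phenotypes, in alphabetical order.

III-1 ∈ {X^HX^h, X^hX^h}

H/I-1 un ·: X^HX^H|X^HX^h
H/I-2 ? ·: X^HY|X^hY
H/II-1 ? I-1×I-2: X^HY|X^hY
H/II-2 ? I-1×I-2: X^HX^H|X^HX^h|X^hX^h
H/II-3 un I-1×I-2: X^HX^H|X^HX^h
H/II-4 aff ·: X^hY
H/III-1 ? II-3×II-4: X^HX^h|X^hX^h
⇒ H over [I-1,I-2,II-1,II-2,II-3,II-4,III-1]: 23 consistent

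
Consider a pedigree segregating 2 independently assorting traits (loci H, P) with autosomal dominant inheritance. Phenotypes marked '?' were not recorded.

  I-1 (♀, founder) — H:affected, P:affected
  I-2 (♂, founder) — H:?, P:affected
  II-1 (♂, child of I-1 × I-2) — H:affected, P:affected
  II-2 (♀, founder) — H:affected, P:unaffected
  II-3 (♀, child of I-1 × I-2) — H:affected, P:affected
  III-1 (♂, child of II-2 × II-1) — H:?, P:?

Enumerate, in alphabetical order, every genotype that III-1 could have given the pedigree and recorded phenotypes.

H/I-1 aff ·: Hh|HH
H/I-2 ? ·: hh|Hh|HH
H/II-1 aff I-1×I-2: Hh|HH
H/II-2 aff ·: Hh|HH
H/II-3 aff I-1×I-2: Hh|HH
H/III-1 ? II-2×II-1: hh|Hh|HH
⇒ H over [I-1,I-2,II-1,II-2,II-3,III-1]: 61 consistent
P/I-1 aff ·: Pp|PP
P/I-2 aff ·: Pp|PP
P/II-1 aff I-1×I-2: Pp|PP
P/II-2 un ·: pp
P/II-3 aff I-1×I-2: Pp|PP
P/III-1 ? II-2×II-1: pp|Pp
⇒ P over [I-1,I-2,II-1,II-2,II-3,III-1]: 19 consistent

III-1 ∈ {HH Pp, HH pp, Hh Pp, Hh pp, hh Pp, hh pp}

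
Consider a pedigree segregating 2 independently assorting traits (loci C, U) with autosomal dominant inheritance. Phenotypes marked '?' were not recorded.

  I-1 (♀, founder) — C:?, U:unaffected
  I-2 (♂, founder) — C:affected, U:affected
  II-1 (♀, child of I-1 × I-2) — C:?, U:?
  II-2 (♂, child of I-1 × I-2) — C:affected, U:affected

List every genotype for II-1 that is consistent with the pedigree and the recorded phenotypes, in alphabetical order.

II-1 ∈ {CC Uu, CC uu, Cc Uu, Cc uu, cc Uu, cc uu}

C/I-1 ? ·: cc|Cc|CC
C/I-2 aff ·: Cc|CC
C/II-1 ? I-1×I-2: cc|Cc|CC
C/II-2 aff I-1×I-2: Cc|CC
⇒ C over [I-1,I-2,II-1,II-2]: 18 consistent
U/I-1 un ·: uu
U/I-2 aff ·: Uu|UU
U/II-1 ? I-1×I-2: uu|Uu
U/II-2 aff I-1×I-2: Uu
⇒ U over [I-1,I-2,II-1,II-2]: 3 consistent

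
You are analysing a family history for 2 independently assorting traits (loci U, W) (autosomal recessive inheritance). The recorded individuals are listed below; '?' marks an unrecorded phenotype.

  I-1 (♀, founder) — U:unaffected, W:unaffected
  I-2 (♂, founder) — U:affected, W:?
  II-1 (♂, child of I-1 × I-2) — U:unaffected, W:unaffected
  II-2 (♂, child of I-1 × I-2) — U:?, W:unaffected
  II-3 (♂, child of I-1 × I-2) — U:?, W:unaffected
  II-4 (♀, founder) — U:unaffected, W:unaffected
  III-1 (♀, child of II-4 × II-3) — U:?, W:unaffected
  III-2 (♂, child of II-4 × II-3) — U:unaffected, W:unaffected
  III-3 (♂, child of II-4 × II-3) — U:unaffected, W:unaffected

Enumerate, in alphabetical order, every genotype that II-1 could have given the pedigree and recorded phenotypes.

U/I-1 un ·: UU|Uu
U/I-2 aff ·: uu
U/II-1 un I-1×I-2: Uu
U/II-2 ? I-1×I-2: Uu|uu
U/II-3 ? I-1×I-2: Uu|uu
U/II-4 un ·: UU|Uu
U/III-1 ? II-4×II-3: UU|Uu|uu
U/III-2 un II-4×II-3: UU|Uu
U/III-3 un II-4×II-3: UU|Uu
⇒ U over [I-1,I-2,II-1,II-2,II-3,II-4,III-1,III-2,III-3]: 66 consistent
W/I-1 un ·: WW|Ww
W/I-2 ? ·: WW|Ww|ww
W/II-1 un I-1×I-2: WW|Ww
W/II-2 un I-1×I-2: WW|Ww
W/II-3 un I-1×I-2: WW|Ww
W/II-4 un ·: WW|Ww
W/III-1 un II-4×II-3: WW|Ww
W/III-2 un II-4×II-3: WW|Ww
W/III-3 un II-4×II-3: WW|Ww
⇒ W over [I-1,I-2,II-1,II-2,II-3,II-4,III-1,III-2,III-3]: 341 consistent

II-1 ∈ {Uu WW, Uu Ww}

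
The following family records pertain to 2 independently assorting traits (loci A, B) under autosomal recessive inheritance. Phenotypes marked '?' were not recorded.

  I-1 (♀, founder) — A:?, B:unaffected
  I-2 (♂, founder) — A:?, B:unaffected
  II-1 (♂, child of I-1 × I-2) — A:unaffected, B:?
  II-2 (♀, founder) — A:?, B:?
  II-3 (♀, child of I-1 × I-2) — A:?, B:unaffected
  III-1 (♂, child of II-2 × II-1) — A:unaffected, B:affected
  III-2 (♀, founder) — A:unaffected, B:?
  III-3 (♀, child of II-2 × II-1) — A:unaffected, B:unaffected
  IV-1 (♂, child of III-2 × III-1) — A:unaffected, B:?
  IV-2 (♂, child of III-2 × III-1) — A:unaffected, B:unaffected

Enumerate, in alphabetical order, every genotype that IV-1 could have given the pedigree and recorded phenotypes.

IV-1 ∈ {AA Bb, AA bb, Aa Bb, Aa bb}

A/I-1 ? ·: AA|Aa|aa
A/I-2 ? ·: AA|Aa|aa
A/II-1 un I-1×I-2: AA|Aa
A/II-2 ? ·: AA|Aa|aa
A/II-3 ? I-1×I-2: AA|Aa|aa
A/III-1 un II-2×II-1: AA|Aa
A/III-2 un ·: AA|Aa
A/III-3 un II-2×II-1: AA|Aa
A/IV-1 un III-2×III-1: AA|Aa
A/IV-2 un III-2×III-1: AA|Aa
⇒ A over [I-1,I-2,II-1,II-2,II-3,III-1,III-2,III-3,IV-1,IV-2]: 1092 consistent
B/I-1 un ·: BB|Bb
B/I-2 un ·: BB|Bb
B/II-1 ? I-1×I-2: Bb|bb
B/II-2 ? ·: Bb|bb
B/II-3 un I-1×I-2: BB|Bb
B/III-1 aff II-2×II-1: bb
B/III-2 ? ·: BB|Bb
B/III-3 un II-2×II-1: BB|Bb
B/IV-1 ? III-2×III-1: Bb|bb
B/IV-2 un III-2×III-1: Bb
⇒ B over [I-1,I-2,II-1,II-2,II-3,III-1,III-2,III-3,IV-1,IV-2]: 60 consistent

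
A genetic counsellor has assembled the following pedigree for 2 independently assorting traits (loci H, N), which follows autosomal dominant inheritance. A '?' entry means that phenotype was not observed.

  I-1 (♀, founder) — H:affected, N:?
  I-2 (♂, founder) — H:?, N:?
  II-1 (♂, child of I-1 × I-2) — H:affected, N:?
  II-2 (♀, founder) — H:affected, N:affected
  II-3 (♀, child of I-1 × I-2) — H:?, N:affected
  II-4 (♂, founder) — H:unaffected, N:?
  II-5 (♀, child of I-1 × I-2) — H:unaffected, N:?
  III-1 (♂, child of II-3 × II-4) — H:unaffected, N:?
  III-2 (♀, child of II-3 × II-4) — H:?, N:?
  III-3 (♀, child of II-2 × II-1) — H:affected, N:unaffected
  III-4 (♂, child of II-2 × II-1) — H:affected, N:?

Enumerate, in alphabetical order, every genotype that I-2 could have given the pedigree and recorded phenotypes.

H/I-1 aff ·: Hh
H/I-2 ? ·: hh|Hh
H/II-1 aff I-1×I-2: Hh|HH
H/II-2 aff ·: Hh|HH
H/II-3 ? I-1×I-2: hh|Hh
H/II-4 un ·: hh
H/II-5 un I-1×I-2: hh
H/III-1 un II-3×II-4: hh
H/III-2 ? II-3×II-4: hh|Hh
H/III-3 aff II-2×II-1: Hh|HH
H/III-4 aff II-2×II-1: Hh|HH
⇒ H over [I-1,I-2,II-1,II-2,II-3,II-4,II-5,III-1,III-2,III-3,III-4]: 63 consistent
N/I-1 ? ·: nn|Nn|NN
N/I-2 ? ·: nn|Nn|NN
N/II-1 ? I-1×I-2: nn|Nn
N/II-2 aff ·: Nn
N/II-3 aff I-1×I-2: Nn|NN
N/II-4 ? ·: nn|Nn|NN
N/II-5 ? I-1×I-2: nn|Nn|NN
N/III-1 ? II-3×II-4: nn|Nn|NN
N/III-2 ? II-3×II-4: nn|Nn|NN
N/III-3 un II-2×II-1: nn
N/III-4 ? II-2×II-1: nn|Nn|NN
⇒ N over [I-1,I-2,II-1,II-2,II-3,II-4,II-5,III-1,III-2,III-3,III-4]: 1063 consistent

I-2 ∈ {Hh NN, Hh Nn, Hh nn, hh NN, hh Nn, hh nn}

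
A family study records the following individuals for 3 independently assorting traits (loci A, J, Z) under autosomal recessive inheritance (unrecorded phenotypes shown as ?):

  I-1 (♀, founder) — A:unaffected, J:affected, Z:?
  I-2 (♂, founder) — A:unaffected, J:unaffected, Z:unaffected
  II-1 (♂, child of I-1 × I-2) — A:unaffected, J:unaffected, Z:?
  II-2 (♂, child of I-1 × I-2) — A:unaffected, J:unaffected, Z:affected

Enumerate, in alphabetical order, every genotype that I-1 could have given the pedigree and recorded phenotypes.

I-1 ∈ {AA jj Zz, AA jj zz, Aa jj Zz, Aa jj zz}

A/I-1 un ·: AA|Aa
A/I-2 un ·: AA|Aa
A/II-1 un I-1×I-2: AA|Aa
A/II-2 un I-1×I-2: AA|Aa
⇒ A over [I-1,I-2,II-1,II-2]: 13 consistent
J/I-1 aff ·: jj
J/I-2 un ·: JJ|Jj
J/II-1 un I-1×I-2: Jj
J/II-2 un I-1×I-2: Jj
⇒ J over [I-1,I-2,II-1,II-2]: 2 consistent
Z/I-1 ? ·: Zz|zz
Z/I-2 un ·: Zz
Z/II-1 ? I-1×I-2: ZZ|Zz|zz
Z/II-2 aff I-1×I-2: zz
⇒ Z over [I-1,I-2,II-1,II-2]: 5 consistent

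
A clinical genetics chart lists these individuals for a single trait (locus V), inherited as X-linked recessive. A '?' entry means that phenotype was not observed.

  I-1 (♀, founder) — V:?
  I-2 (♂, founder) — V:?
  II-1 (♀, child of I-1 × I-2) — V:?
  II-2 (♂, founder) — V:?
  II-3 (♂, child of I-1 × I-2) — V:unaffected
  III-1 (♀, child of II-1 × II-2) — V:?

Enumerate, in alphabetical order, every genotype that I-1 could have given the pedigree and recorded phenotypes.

V/I-1 ? ·: X^VX^V|X^VX^v
V/I-2 ? ·: X^VY|X^vY
V/II-1 ? I-1×I-2: X^VX^V|X^VX^v|X^vX^v
V/II-2 ? ·: X^VY|X^vY
V/II-3 un I-1×I-2: X^VY
V/III-1 ? II-1×II-2: X^VX^V|X^VX^v|X^vX^v
⇒ V over [I-1,I-2,II-1,II-2,II-3,III-1]: 18 consistent

I-1 ∈ {X^VX^V, X^VX^v}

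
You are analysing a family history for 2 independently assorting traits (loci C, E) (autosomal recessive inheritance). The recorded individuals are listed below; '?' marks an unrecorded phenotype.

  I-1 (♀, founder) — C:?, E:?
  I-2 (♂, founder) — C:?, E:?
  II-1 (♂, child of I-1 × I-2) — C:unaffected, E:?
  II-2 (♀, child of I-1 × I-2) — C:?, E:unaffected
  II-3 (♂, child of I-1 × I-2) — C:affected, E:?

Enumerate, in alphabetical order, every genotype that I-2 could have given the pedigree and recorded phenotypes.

I-2 ∈ {Cc EE, Cc Ee, Cc ee, cc EE, cc Ee, cc ee}

C/I-1 ? ·: Cc|cc
C/I-2 ? ·: Cc|cc
C/II-1 un I-1×I-2: CC|Cc
C/II-2 ? I-1×I-2: CC|Cc|cc
C/II-3 aff I-1×I-2: cc
⇒ C over [I-1,I-2,II-1,II-2,II-3]: 10 consistent
E/I-1 ? ·: EE|Ee|ee
E/I-2 ? ·: EE|Ee|ee
E/II-1 ? I-1×I-2: EE|Ee|ee
E/II-2 un I-1×I-2: EE|Ee
E/II-3 ? I-1×I-2: EE|Ee|ee
⇒ E over [I-1,I-2,II-1,II-2,II-3]: 45 consistent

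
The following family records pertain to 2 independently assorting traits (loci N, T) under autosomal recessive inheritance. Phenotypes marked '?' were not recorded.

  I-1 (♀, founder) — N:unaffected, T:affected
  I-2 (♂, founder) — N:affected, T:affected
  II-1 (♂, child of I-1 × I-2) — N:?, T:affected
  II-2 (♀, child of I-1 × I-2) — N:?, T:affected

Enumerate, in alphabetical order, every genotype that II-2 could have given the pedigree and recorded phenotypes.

N/I-1 un ·: NN|Nn
N/I-2 aff ·: nn
N/II-1 ? I-1×I-2: Nn|nn
N/II-2 ? I-1×I-2: Nn|nn
⇒ N over [I-1,I-2,II-1,II-2]: 5 consistent
T/I-1 aff ·: tt
T/I-2 aff ·: tt
T/II-1 aff I-1×I-2: tt
T/II-2 aff I-1×I-2: tt
⇒ T over [I-1,I-2,II-1,II-2]: 1 consistent

II-2 ∈ {Nn tt, nn tt}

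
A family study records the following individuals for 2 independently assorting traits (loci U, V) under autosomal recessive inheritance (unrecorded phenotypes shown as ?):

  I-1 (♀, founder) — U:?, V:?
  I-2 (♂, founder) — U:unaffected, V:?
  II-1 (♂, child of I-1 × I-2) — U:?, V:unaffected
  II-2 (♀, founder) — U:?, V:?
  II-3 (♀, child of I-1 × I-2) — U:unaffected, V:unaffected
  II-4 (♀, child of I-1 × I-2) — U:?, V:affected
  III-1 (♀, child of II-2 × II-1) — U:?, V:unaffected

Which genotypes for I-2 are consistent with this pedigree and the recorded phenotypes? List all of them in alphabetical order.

U/I-1 ? ·: UU|Uu|uu
U/I-2 un ·: UU|Uu
U/II-1 ? I-1×I-2: UU|Uu|uu
U/II-2 ? ·: UU|Uu|uu
U/II-3 un I-1×I-2: UU|Uu
U/II-4 ? I-1×I-2: UU|Uu|uu
U/III-1 ? II-2×II-1: UU|Uu|uu
⇒ U over [I-1,I-2,II-1,II-2,II-3,II-4,III-1]: 211 consistent
V/I-1 ? ·: Vv|vv
V/I-2 ? ·: Vv|vv
V/II-1 un I-1×I-2: VV|Vv
V/II-2 ? ·: VV|Vv|vv
V/II-3 un I-1×I-2: VV|Vv
V/II-4 aff I-1×I-2: vv
V/III-1 un II-2×II-1: VV|Vv
⇒ V over [I-1,I-2,II-1,II-2,II-3,II-4,III-1]: 28 consistent

I-2 ∈ {UU Vv, UU vv, Uu Vv, Uu vv}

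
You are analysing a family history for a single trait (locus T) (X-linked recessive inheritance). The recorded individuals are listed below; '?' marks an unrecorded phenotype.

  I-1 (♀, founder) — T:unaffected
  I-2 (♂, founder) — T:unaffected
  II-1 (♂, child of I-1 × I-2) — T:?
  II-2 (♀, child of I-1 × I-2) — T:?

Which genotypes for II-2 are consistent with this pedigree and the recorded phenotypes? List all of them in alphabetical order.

T/I-1 un ·: X^TX^T|X^TX^t
T/I-2 un ·: X^TY
T/II-1 ? I-1×I-2: X^TY|X^tY
T/II-2 ? I-1×I-2: X^TX^T|X^TX^t
⇒ T over [I-1,I-2,II-1,II-2]: 5 consistent

II-2 ∈ {X^TX^T, X^TX^t}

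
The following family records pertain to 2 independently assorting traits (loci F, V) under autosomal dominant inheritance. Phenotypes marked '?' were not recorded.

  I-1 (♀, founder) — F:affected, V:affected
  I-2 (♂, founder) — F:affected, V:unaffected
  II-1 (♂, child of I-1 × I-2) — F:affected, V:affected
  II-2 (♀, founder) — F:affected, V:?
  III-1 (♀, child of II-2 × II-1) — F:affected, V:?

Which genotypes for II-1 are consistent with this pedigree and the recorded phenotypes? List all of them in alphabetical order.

F/I-1 aff ·: Ff|FF
F/I-2 aff ·: Ff|FF
F/II-1 aff I-1×I-2: Ff|FF
F/II-2 aff ·: Ff|FF
F/III-1 aff II-2×II-1: Ff|FF
⇒ F over [I-1,I-2,II-1,II-2,III-1]: 24 consistent
V/I-1 aff ·: Vv|VV
V/I-2 un ·: vv
V/II-1 aff I-1×I-2: Vv
V/II-2 ? ·: vv|Vv|VV
V/III-1 ? II-2×II-1: vv|Vv|VV
⇒ V over [I-1,I-2,II-1,II-2,III-1]: 14 consistent

II-1 ∈ {FF Vv, Ff Vv}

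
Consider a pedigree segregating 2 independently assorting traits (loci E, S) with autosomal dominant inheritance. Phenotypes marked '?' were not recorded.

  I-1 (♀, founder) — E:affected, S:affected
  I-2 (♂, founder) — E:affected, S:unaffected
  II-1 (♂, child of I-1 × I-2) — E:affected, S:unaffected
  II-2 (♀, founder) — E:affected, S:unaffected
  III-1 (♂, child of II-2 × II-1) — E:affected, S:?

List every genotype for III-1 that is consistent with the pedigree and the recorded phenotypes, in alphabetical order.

E/I-1 aff ·: Ee|EE
E/I-2 aff ·: Ee|EE
E/II-1 aff I-1×I-2: Ee|EE
E/II-2 aff ·: Ee|EE
E/III-1 aff II-2×II-1: Ee|EE
⇒ E over [I-1,I-2,II-1,II-2,III-1]: 24 consistent
S/I-1 aff ·: Ss
S/I-2 un ·: ss
S/II-1 un I-1×I-2: ss
S/II-2 un ·: ss
S/III-1 ? II-2×II-1: ss
⇒ S over [I-1,I-2,II-1,II-2,III-1]: 1 consistent

III-1 ∈ {EE ss, Ee ss}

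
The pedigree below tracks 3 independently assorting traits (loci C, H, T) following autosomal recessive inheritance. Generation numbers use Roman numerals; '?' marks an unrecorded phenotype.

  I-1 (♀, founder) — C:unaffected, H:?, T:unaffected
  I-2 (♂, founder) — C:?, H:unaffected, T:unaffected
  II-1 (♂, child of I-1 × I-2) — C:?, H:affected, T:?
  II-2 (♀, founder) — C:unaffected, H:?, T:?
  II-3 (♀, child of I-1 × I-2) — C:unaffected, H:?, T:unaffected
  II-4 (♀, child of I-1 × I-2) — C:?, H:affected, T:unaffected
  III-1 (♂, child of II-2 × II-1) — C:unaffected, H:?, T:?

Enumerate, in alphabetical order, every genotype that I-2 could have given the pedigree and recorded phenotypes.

I-2 ∈ {CC Hh TT, CC Hh Tt, Cc Hh TT, Cc Hh Tt, cc Hh TT, cc Hh Tt}

C/I-1 un ·: CC|Cc
C/I-2 ? ·: CC|Cc|cc
C/II-1 ? I-1×I-2: CC|Cc|cc
C/II-2 un ·: CC|Cc
C/II-3 un I-1×I-2: CC|Cc
C/II-4 ? I-1×I-2: CC|Cc|cc
C/III-1 un II-2×II-1: CC|Cc
⇒ C over [I-1,I-2,II-1,II-2,II-3,II-4,III-1]: 129 consistent
H/I-1 ? ·: Hh|hh
H/I-2 un ·: Hh
H/II-1 aff I-1×I-2: hh
H/II-2 ? ·: HH|Hh|hh
H/II-3 ? I-1×I-2: HH|Hh|hh
H/II-4 aff I-1×I-2: hh
H/III-1 ? II-2×II-1: Hh|hh
⇒ H over [I-1,I-2,II-1,II-2,II-3,II-4,III-1]: 20 consistent
T/I-1 un ·: TT|Tt
T/I-2 un ·: TT|Tt
T/II-1 ? I-1×I-2: TT|Tt|tt
T/II-2 ? ·: TT|Tt|tt
T/II-3 un I-1×I-2: TT|Tt
T/II-4 un I-1×I-2: TT|Tt
T/III-1 ? II-2×II-1: TT|Tt|tt
⇒ T over [I-1,I-2,II-1,II-2,II-3,II-4,III-1]: 152 consistent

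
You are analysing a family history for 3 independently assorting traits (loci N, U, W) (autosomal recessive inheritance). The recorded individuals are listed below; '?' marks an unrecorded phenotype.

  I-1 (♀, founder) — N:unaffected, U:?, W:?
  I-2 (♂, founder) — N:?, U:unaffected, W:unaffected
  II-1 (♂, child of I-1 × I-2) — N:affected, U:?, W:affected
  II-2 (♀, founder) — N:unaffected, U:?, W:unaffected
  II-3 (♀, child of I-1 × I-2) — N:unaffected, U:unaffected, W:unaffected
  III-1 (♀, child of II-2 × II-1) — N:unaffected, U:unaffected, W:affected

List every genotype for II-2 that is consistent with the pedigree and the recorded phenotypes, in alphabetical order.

N/I-1 un ·: Nn
N/I-2 ? ·: Nn|nn
N/II-1 aff I-1×I-2: nn
N/II-2 un ·: NN|Nn
N/II-3 un I-1×I-2: NN|Nn
N/III-1 un II-2×II-1: Nn
⇒ N over [I-1,I-2,II-1,II-2,II-3,III-1]: 6 consistent
U/I-1 ? ·: UU|Uu|uu
U/I-2 un ·: UU|Uu
U/II-1 ? I-1×I-2: UU|Uu|uu
U/II-2 ? ·: UU|Uu|uu
U/II-3 un I-1×I-2: UU|Uu
U/III-1 un II-2×II-1: UU|Uu
⇒ U over [I-1,I-2,II-1,II-2,II-3,III-1]: 74 consistent
W/I-1 ? ·: Ww|ww
W/I-2 un ·: Ww
W/II-1 aff I-1×I-2: ww
W/II-2 un ·: Ww
W/II-3 un I-1×I-2: WW|Ww
W/III-1 aff II-2×II-1: ww
⇒ W over [I-1,I-2,II-1,II-2,II-3,III-1]: 3 consistent

II-2 ∈ {NN UU Ww, NN Uu Ww, NN uu Ww, Nn UU Ww, Nn Uu Ww, Nn uu Ww}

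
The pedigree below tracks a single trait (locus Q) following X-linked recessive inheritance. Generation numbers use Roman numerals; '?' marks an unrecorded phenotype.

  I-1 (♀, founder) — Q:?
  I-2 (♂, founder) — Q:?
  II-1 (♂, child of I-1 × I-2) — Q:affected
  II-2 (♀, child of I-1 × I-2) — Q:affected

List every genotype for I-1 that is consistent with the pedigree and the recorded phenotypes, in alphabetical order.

Q/I-1 ? ·: X^QX^q|X^qX^q
Q/I-2 ? ·: X^qY
Q/II-1 aff I-1×I-2: X^qY
Q/II-2 aff I-1×I-2: X^qX^q
⇒ Q over [I-1,I-2,II-1,II-2]: 2 consistent

I-1 ∈ {X^QX^q, X^qX^q}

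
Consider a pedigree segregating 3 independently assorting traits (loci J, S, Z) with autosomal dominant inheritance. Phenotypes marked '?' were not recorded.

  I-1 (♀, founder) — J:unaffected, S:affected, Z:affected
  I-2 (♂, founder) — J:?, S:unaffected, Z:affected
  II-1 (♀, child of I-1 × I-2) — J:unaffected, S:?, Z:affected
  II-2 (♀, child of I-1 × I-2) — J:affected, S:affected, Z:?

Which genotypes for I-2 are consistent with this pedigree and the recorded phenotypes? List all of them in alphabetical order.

J/I-1 un ·: jj
J/I-2 ? ·: Jj
J/II-1 un I-1×I-2: jj
J/II-2 aff I-1×I-2: Jj
⇒ J over [I-1,I-2,II-1,II-2]: 1 consistent
S/I-1 aff ·: Ss|SS
S/I-2 un ·: ss
S/II-1 ? I-1×I-2: ss|Ss
S/II-2 aff I-1×I-2: Ss
⇒ S over [I-1,I-2,II-1,II-2]: 3 consistent
Z/I-1 aff ·: Zz|ZZ
Z/I-2 aff ·: Zz|ZZ
Z/II-1 aff I-1×I-2: Zz|ZZ
Z/II-2 ? I-1×I-2: zz|Zz|ZZ
⇒ Z over [I-1,I-2,II-1,II-2]: 15 consistent

I-2 ∈ {Jj ss ZZ, Jj ss Zz}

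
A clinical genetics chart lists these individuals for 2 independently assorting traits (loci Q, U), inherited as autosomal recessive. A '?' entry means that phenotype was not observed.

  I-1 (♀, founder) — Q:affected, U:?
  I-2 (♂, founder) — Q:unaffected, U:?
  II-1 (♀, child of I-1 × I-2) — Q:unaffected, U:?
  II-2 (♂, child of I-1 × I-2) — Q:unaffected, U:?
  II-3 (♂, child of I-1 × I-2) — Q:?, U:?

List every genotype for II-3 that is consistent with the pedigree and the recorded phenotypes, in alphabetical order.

II-3 ∈ {Qq UU, Qq Uu, Qq uu, qq UU, qq Uu, qq uu}

Q/I-1 aff ·: qq
Q/I-2 un ·: QQ|Qq
Q/II-1 un I-1×I-2: Qq
Q/II-2 un I-1×I-2: Qq
Q/II-3 ? I-1×I-2: Qq|qq
⇒ Q over [I-1,I-2,II-1,II-2,II-3]: 3 consistent
U/I-1 ? ·: UU|Uu|uu
U/I-2 ? ·: UU|Uu|uu
U/II-1 ? I-1×I-2: UU|Uu|uu
U/II-2 ? I-1×I-2: UU|Uu|uu
U/II-3 ? I-1×I-2: UU|Uu|uu
⇒ U over [I-1,I-2,II-1,II-2,II-3]: 63 consistent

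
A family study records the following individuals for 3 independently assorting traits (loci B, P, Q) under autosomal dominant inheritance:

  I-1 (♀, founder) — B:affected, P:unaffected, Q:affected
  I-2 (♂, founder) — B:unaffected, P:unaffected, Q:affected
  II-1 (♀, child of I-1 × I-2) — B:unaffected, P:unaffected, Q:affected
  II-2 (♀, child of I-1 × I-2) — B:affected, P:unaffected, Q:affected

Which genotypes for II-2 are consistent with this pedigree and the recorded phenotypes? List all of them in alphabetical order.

II-2 ∈ {Bb pp QQ, Bb pp Qq}

B/I-1 aff ·: Bb
B/I-2 un ·: bb
B/II-1 un I-1×I-2: bb
B/II-2 aff I-1×I-2: Bb
⇒ B over [I-1,I-2,II-1,II-2]: 1 consistent
P/I-1 un ·: pp
P/I-2 un ·: pp
P/II-1 un I-1×I-2: pp
P/II-2 un I-1×I-2: pp
⇒ P over [I-1,I-2,II-1,II-2]: 1 consistent
Q/I-1 aff ·: Qq|QQ
Q/I-2 aff ·: Qq|QQ
Q/II-1 aff I-1×I-2: Qq|QQ
Q/II-2 aff I-1×I-2: Qq|QQ
⇒ Q over [I-1,I-2,II-1,II-2]: 13 consistent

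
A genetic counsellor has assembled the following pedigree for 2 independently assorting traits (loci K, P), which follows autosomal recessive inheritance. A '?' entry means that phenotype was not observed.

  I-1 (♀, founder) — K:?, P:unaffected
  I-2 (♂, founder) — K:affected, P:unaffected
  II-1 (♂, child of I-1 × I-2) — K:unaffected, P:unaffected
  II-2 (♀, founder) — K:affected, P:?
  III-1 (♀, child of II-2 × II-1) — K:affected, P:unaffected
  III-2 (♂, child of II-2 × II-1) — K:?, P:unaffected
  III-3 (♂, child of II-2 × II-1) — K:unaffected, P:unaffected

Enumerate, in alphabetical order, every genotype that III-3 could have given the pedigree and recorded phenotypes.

K/I-1 ? ·: KK|Kk
K/I-2 aff ·: kk
K/II-1 un I-1×I-2: Kk
K/II-2 aff ·: kk
K/III-1 aff II-2×II-1: kk
K/III-2 ? II-2×II-1: Kk|kk
K/III-3 un II-2×II-1: Kk
⇒ K over [I-1,I-2,II-1,II-2,III-1,III-2,III-3]: 4 consistent
P/I-1 un ·: PP|Pp
P/I-2 un ·: PP|Pp
P/II-1 un I-1×I-2: PP|Pp
P/II-2 ? ·: PP|Pp|pp
P/III-1 un II-2×II-1: PP|Pp
P/III-2 un II-2×II-1: PP|Pp
P/III-3 un II-2×II-1: PP|Pp
⇒ P over [I-1,I-2,II-1,II-2,III-1,III-2,III-3]: 91 consistent

III-3 ∈ {Kk PP, Kk Pp}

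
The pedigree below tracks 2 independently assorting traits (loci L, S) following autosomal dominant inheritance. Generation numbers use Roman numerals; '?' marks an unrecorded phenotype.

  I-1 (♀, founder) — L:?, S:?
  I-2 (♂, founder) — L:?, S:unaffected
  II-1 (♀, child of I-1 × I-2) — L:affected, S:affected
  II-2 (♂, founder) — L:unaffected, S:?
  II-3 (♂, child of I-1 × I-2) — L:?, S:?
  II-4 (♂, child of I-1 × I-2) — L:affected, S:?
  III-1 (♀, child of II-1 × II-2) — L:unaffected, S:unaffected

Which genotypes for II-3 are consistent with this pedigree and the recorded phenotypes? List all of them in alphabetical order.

L/I-1 ? ·: ll|Ll|LL
L/I-2 ? ·: ll|Ll|LL
L/II-1 aff I-1×I-2: Ll
L/II-2 un ·: ll
L/II-3 ? I-1×I-2: ll|Ll|LL
L/II-4 aff I-1×I-2: Ll|LL
L/III-1 un II-1×II-2: ll
⇒ L over [I-1,I-2,II-1,II-2,II-3,II-4,III-1]: 20 consistent
S/I-1 ? ·: Ss|SS
S/I-2 un ·: ss
S/II-1 aff I-1×I-2: Ss
S/II-2 ? ·: ss|Ss
S/II-3 ? I-1×I-2: ss|Ss
S/II-4 ? I-1×I-2: ss|Ss
S/III-1 un II-1×II-2: ss
⇒ S over [I-1,I-2,II-1,II-2,II-3,II-4,III-1]: 10 consistent

II-3 ∈ {LL Ss, LL ss, Ll Ss, Ll ss, ll Ss, ll ss}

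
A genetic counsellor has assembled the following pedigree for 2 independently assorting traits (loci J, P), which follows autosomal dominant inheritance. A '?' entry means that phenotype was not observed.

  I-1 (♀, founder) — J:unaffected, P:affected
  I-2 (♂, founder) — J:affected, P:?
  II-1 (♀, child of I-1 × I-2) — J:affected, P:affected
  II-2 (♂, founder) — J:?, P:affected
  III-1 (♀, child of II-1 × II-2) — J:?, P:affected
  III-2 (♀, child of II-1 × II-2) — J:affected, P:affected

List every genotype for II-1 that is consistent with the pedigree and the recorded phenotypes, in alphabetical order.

II-1 ∈ {Jj PP, Jj Pp}

J/I-1 un ·: jj
J/I-2 aff ·: Jj|JJ
J/II-1 aff I-1×I-2: Jj
J/II-2 ? ·: jj|Jj|JJ
J/III-1 ? II-1×II-2: jj|Jj|JJ
J/III-2 aff II-1×II-2: Jj|JJ
⇒ J over [I-1,I-2,II-1,II-2,III-1,III-2]: 24 consistent
P/I-1 aff ·: Pp|PP
P/I-2 ? ·: pp|Pp|PP
P/II-1 aff I-1×I-2: Pp|PP
P/II-2 aff ·: Pp|PP
P/III-1 aff II-1×II-2: Pp|PP
P/III-2 aff II-1×II-2: Pp|PP
⇒ P over [I-1,I-2,II-1,II-2,III-1,III-2]: 60 consistent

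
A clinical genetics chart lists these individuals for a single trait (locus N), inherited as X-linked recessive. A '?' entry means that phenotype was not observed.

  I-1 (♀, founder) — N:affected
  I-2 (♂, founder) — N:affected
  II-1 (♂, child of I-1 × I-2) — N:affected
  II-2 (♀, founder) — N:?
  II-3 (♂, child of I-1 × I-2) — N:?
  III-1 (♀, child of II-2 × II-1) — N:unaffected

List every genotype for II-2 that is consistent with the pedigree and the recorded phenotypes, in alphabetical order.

II-2 ∈ {X^NX^N, X^NX^n}

N/I-1 aff ·: X^nX^n
N/I-2 aff ·: X^nY
N/II-1 aff I-1×I-2: X^nY
N/II-2 ? ·: X^NX^N|X^NX^n
N/II-3 ? I-1×I-2: X^nY
N/III-1 un II-2×II-1: X^NX^n
⇒ N over [I-1,I-2,II-1,II-2,II-3,III-1]: 2 consistent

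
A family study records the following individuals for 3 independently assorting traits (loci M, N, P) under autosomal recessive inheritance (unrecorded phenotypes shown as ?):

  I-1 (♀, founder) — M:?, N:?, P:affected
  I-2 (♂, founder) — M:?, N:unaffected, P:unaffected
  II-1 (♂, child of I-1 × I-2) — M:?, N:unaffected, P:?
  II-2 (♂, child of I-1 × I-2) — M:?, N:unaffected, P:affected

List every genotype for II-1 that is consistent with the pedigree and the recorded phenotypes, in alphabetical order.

M/I-1 ? ·: MM|Mm|mm
M/I-2 ? ·: MM|Mm|mm
M/II-1 ? I-1×I-2: MM|Mm|mm
M/II-2 ? I-1×I-2: MM|Mm|mm
⇒ M over [I-1,I-2,II-1,II-2]: 29 consistent
N/I-1 ? ·: NN|Nn|nn
N/I-2 un ·: NN|Nn
N/II-1 un I-1×I-2: NN|Nn
N/II-2 un I-1×I-2: NN|Nn
⇒ N over [I-1,I-2,II-1,II-2]: 15 consistent
P/I-1 aff ·: pp
P/I-2 un ·: Pp
P/II-1 ? I-1×I-2: Pp|pp
P/II-2 aff I-1×I-2: pp
⇒ P over [I-1,I-2,II-1,II-2]: 2 consistent

II-1 ∈ {MM NN Pp, MM NN pp, MM Nn Pp, MM Nn pp, Mm NN Pp, Mm NN pp, Mm Nn Pp, Mm Nn pp, mm NN Pp, mm NN pp, mm Nn Pp, mm Nn pp}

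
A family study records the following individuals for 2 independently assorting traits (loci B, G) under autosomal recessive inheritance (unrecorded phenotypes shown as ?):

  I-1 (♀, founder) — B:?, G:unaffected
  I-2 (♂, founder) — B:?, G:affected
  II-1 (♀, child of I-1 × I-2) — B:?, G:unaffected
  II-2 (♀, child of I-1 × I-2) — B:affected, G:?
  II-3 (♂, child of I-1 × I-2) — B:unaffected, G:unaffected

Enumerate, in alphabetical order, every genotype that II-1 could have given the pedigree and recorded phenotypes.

II-1 ∈ {BB Gg, Bb Gg, bb Gg}

B/I-1 ? ·: Bb|bb
B/I-2 ? ·: Bb|bb
B/II-1 ? I-1×I-2: BB|Bb|bb
B/II-2 aff I-1×I-2: bb
B/II-3 un I-1×I-2: BB|Bb
⇒ B over [I-1,I-2,II-1,II-2,II-3]: 10 consistent
G/I-1 un ·: GG|Gg
G/I-2 aff ·: gg
G/II-1 un I-1×I-2: Gg
G/II-2 ? I-1×I-2: Gg|gg
G/II-3 un I-1×I-2: Gg
⇒ G over [I-1,I-2,II-1,II-2,II-3]: 3 consistent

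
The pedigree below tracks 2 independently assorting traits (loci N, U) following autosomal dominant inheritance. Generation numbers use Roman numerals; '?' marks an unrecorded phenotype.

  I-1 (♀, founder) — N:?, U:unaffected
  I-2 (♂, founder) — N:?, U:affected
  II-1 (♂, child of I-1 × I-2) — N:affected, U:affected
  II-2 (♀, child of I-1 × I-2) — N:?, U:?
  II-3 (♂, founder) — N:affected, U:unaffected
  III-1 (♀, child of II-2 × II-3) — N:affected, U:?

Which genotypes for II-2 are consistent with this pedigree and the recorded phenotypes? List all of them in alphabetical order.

N/I-1 ? ·: nn|Nn|NN
N/I-2 ? ·: nn|Nn|NN
N/II-1 aff I-1×I-2: Nn|NN
N/II-2 ? I-1×I-2: nn|Nn|NN
N/II-3 aff ·: Nn|NN
N/III-1 aff II-2×II-3: Nn|NN
⇒ N over [I-1,I-2,II-1,II-2,II-3,III-1]: 69 consistent
U/I-1 un ·: uu
U/I-2 aff ·: Uu|UU
U/II-1 aff I-1×I-2: Uu
U/II-2 ? I-1×I-2: uu|Uu
U/II-3 un ·: uu
U/III-1 ? II-2×II-3: uu|Uu
⇒ U over [I-1,I-2,II-1,II-2,II-3,III-1]: 5 consistent

II-2 ∈ {NN Uu, NN uu, Nn Uu, Nn uu, nn Uu, nn uu}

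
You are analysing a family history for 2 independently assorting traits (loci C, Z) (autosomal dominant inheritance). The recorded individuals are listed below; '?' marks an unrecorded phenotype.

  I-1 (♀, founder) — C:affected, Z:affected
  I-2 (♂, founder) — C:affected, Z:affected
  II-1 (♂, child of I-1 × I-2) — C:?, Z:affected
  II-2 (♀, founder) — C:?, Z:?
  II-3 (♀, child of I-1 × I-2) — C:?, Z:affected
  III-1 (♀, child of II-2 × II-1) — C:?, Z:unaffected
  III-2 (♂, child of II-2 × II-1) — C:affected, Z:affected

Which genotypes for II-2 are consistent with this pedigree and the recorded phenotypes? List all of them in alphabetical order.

II-2 ∈ {CC Zz, CC zz, Cc Zz, Cc zz, cc Zz, cc zz}

C/I-1 aff ·: Cc|CC
C/I-2 aff ·: Cc|CC
C/II-1 ? I-1×I-2: cc|Cc|CC
C/II-2 ? ·: cc|Cc|CC
C/II-3 ? I-1×I-2: cc|Cc|CC
C/III-1 ? II-2×II-1: cc|Cc|CC
C/III-2 aff II-2×II-1: Cc|CC
⇒ C over [I-1,I-2,II-1,II-2,II-3,III-1,III-2]: 141 consistent
Z/I-1 aff ·: Zz|ZZ
Z/I-2 aff ·: Zz|ZZ
Z/II-1 aff I-1×I-2: Zz
Z/II-2 ? ·: zz|Zz
Z/II-3 aff I-1×I-2: Zz|ZZ
Z/III-1 un II-2×II-1: zz
Z/III-2 aff II-2×II-1: Zz|ZZ
⇒ Z over [I-1,I-2,II-1,II-2,II-3,III-1,III-2]: 18 consistent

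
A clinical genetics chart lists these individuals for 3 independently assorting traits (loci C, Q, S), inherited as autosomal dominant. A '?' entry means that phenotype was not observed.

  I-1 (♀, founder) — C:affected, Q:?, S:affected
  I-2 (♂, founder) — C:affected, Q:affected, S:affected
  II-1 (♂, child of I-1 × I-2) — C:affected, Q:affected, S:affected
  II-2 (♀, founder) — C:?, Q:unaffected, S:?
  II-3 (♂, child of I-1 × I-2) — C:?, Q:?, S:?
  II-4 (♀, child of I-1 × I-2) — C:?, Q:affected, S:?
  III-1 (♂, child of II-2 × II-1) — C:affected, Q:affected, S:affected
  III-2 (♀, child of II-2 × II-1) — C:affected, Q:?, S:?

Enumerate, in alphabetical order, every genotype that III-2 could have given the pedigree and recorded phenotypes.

III-2 ∈ {CC Qq SS, CC Qq Ss, CC Qq ss, CC qq SS, CC qq Ss, CC qq ss, Cc Qq SS, Cc Qq Ss, Cc Qq ss, Cc qq SS, Cc qq Ss, Cc qq ss}

C/I-1 aff ·: Cc|CC
C/I-2 aff ·: Cc|CC
C/II-1 aff I-1×I-2: Cc|CC
C/II-2 ? ·: cc|Cc|CC
C/II-3 ? I-1×I-2: cc|Cc|CC
C/II-4 ? I-1×I-2: cc|Cc|CC
C/III-1 aff II-2×II-1: Cc|CC
C/III-2 aff II-2×II-1: Cc|CC
⇒ C over [I-1,I-2,II-1,II-2,II-3,II-4,III-1,III-2]: 261 consistent
Q/I-1 ? ·: qq|Qq|QQ
Q/I-2 aff ·: Qq|QQ
Q/II-1 aff I-1×I-2: Qq|QQ
Q/II-2 un ·: qq
Q/II-3 ? I-1×I-2: qq|Qq|QQ
Q/II-4 aff I-1×I-2: Qq|QQ
Q/III-1 aff II-2×II-1: Qq
Q/III-2 ? II-2×II-1: qq|Qq
⇒ Q over [I-1,I-2,II-1,II-2,II-3,II-4,III-1,III-2]: 49 consistent
S/I-1 aff ·: Ss|SS
S/I-2 aff ·: Ss|SS
S/II-1 aff I-1×I-2: Ss|SS
S/II-2 ? ·: ss|Ss|SS
S/II-3 ? I-1×I-2: ss|Ss|SS
S/II-4 ? I-1×I-2: ss|Ss|SS
S/III-1 aff II-2×II-1: Ss|SS
S/III-2 ? II-2×II-1: ss|Ss|SS
⇒ S over [I-1,I-2,II-1,II-2,II-3,II-4,III-1,III-2]: 312 consistent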